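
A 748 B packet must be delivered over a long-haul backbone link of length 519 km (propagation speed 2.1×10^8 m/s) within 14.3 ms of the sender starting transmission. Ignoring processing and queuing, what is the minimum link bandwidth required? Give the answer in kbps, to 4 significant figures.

L = 5984 bits.
Propagation delay = 519000 / 210000000 = 2.47143 ms.
Transmission budget = 14.3 − 2.47143 = 11.8286 ms.
R ≥ L / t_tx = 5984 bits / 0.0118286 s = 505.9 kbps.

505.9 kbps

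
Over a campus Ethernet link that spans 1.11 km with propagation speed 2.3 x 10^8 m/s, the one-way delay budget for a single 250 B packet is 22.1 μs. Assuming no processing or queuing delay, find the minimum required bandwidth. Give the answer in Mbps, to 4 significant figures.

L = 2000 bits.
Propagation delay = 1110 / 2.3e+08 = 4.82609 μs.
Transmission budget = 22.1 − 4.82609 = 17.2739 μs.
R ≥ L / t_tx = 2000 bits / 1.72739e-05 s = 115.8 Mbps.

115.8 Mbps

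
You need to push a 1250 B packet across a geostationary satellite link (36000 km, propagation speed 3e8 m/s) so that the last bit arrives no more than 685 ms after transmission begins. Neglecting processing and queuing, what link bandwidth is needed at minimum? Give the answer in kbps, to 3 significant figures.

17.7 kbps

L = 10000 bits.
Propagation delay = 36000000 / 300000000 = 120 ms.
Transmission budget = 685 − 120 = 565 ms.
R ≥ L / t_tx = 10000 bits / 0.565 s = 17.7 kbps.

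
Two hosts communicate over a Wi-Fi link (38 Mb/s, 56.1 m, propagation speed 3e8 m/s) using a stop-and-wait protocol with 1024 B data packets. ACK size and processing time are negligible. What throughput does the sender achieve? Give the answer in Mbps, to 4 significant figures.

t_tx = L/R = 8192/38000000 = 0.000215579 s.
t_prop = 56.1/300000000 = 1.87e-07 s; RTT = 3.74e-07 s.
Cycle = t_tx + RTT = 0.000215953 s.
Throughput = L / cycle = 8192 / 0.000215953 = 37.93 Mbps.

37.93 Mbps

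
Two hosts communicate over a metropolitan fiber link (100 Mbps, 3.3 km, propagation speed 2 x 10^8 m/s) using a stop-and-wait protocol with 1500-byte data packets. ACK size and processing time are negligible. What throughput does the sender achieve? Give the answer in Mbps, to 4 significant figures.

78.43 Mbps

t_tx = L/R = 12000/100000000 = 0.00012 s.
t_prop = 3300/200000000 = 1.65e-05 s; RTT = 3.3e-05 s.
Cycle = t_tx + RTT = 0.000153 s.
Throughput = L / cycle = 12000 / 0.000153 = 78.43 Mbps.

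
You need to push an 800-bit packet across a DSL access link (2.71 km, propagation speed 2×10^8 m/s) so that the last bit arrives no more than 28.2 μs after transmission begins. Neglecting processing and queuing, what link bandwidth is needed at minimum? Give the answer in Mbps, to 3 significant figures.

54.6 Mbps

Propagation delay = 2710 / 200000000 = 13.55 μs.
Transmission budget = 28.2 − 13.55 = 14.65 μs.
R ≥ L / t_tx = 800 bits / 1.465e-05 s = 54.6 Mbps.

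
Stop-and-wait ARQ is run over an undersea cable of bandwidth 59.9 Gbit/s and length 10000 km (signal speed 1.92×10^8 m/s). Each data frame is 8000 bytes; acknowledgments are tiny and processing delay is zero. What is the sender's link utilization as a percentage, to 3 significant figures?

0.00103 %

t_tx = L/R = 64000/59900000000 = 1.06845e-06 s.
t_prop = 10000000/192000000 = 0.0520833 s; RTT = 0.104167 s.
Cycle = t_tx + RTT = 0.104168 s.
Utilization = t_tx / cycle = 1.06845e-06/0.104168 = 0.00103 %.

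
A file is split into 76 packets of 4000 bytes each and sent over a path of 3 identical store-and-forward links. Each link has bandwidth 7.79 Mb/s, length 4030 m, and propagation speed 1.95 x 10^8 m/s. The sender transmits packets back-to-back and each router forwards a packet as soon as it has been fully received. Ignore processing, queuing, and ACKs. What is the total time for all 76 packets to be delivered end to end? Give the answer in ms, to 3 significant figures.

320 ms

Per-hop transmission t_tx = L/R = 32000/7790000 = 4.10783 ms.
Per-hop propagation t_prop = 4030/195000000 = 0.0206667 ms.
Pipeline fill: first packet needs 3·t_tx to clear all hops; remaining 75 packets each add one t_tx.
Total = (3+76-1)·t_tx + 3·t_prop = 78·4.10783 + 3·0.0206667 = 320 ms.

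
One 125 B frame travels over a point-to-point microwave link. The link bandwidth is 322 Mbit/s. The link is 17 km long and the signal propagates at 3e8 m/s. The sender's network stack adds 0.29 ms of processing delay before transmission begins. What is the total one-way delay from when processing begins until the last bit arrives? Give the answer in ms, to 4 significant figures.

L = 125 × 8 = 1000 bits.
Transmission delay = L/R = 1000 / 322000000 = 0.00310559 ms.
Propagation delay = d/s = 17000 m / 300000000 m/s = 0.0566667 ms.
Plus processing delay 0.29 ms = 0.29 ms.
Total = 0.3498 ms.

0.3498 ms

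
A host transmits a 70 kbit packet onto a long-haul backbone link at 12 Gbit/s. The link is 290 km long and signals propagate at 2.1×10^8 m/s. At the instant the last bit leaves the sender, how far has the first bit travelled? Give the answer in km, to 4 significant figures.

t_tx = L/R = 70000/12000000000 = 5.83333e-06 s.
Distance = s × t_tx = 210000000 × 5.83333e-06 = 1.225 km.

1.225 km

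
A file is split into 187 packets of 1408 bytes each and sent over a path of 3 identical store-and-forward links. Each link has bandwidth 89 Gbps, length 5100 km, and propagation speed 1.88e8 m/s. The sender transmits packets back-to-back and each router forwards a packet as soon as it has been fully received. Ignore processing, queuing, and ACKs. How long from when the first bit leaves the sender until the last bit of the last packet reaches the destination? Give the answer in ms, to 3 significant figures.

Per-hop transmission t_tx = L/R = 11264/89000000000 = 0.000126562 ms.
Per-hop propagation t_prop = 5100000/188000000 = 27.1277 ms.
Pipeline fill: first packet needs 3·t_tx to clear all hops; remaining 186 packets each add one t_tx.
Total = (3+187-1)·t_tx + 3·t_prop = 189·0.000126562 + 3·27.1277 = 81.4 ms.

81.4 ms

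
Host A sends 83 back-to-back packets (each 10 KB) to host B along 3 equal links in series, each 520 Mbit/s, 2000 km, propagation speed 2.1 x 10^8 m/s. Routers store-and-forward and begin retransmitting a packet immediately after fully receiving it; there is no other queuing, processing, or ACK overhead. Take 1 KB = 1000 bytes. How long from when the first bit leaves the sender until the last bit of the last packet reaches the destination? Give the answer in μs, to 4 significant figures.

41650 μs

Per-hop transmission t_tx = L/R = 80000/520000000 = 153.846 μs.
Per-hop propagation t_prop = 2000000/210000000 = 9523.81 μs.
Pipeline fill: first packet needs 3·t_tx to clear all hops; remaining 82 packets each add one t_tx.
Total = (3+83-1)·t_tx + 3·t_prop = 85·153.846 + 3·9523.81 = 41650 μs.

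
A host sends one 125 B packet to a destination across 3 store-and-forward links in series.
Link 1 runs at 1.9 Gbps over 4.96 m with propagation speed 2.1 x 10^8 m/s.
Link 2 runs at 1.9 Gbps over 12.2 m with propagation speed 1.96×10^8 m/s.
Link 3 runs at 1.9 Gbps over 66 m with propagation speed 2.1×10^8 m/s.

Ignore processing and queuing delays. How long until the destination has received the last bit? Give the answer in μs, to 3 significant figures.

1.98 μs

L = 125 × 8 = 1000 bits.
Transmission delay per hop = L/R = 1000/1900000000 = 0.526316 μs; 3 hops → 1.57895 μs.
Propagation delays (d/s per hop): 0.023619, 0.0622449, 0.314286 μs; sum = 0.40015 μs.
End-to-end = 1.98 μs.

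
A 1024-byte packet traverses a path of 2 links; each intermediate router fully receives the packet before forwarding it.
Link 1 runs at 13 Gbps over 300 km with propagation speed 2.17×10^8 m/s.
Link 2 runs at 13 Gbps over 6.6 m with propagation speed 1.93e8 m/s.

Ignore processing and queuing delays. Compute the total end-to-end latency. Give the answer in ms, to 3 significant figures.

L = 1024 × 8 = 8192 bits.
Transmission delay per hop = L/R = 8192/13000000000 = 0.000630154 ms; 2 hops → 0.00126031 ms.
Propagation delays (d/s per hop): 1.38249, 3.41969e-05 ms; sum = 1.38252 ms.
End-to-end = 1.38 ms.

1.38 ms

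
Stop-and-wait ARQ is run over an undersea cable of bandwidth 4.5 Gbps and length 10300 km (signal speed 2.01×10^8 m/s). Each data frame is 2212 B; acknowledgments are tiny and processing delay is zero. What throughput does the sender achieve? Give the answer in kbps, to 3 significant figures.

173 kbps

t_tx = L/R = 17696/4500000000 = 3.93244e-06 s.
t_prop = 10300000/2.01e+08 = 0.0512438 s; RTT = 0.102488 s.
Cycle = t_tx + RTT = 0.102491 s.
Throughput = L / cycle = 17696 / 0.102491 = 173 kbps.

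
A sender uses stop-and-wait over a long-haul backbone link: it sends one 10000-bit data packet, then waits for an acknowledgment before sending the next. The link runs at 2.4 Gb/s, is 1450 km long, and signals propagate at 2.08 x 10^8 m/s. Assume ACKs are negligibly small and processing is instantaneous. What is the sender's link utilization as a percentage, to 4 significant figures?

0.02988 %

t_tx = L/R = 10000/2400000000 = 4.16667e-06 s.
t_prop = 1450000/208000000 = 0.00697115 s; RTT = 0.0139423 s.
Cycle = t_tx + RTT = 0.0139465 s.
Utilization = t_tx / cycle = 4.16667e-06/0.0139465 = 0.02988 %.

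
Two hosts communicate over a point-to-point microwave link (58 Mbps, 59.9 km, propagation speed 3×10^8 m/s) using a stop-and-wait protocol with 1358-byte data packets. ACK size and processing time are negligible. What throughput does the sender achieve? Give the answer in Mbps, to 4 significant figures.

t_tx = L/R = 10864/58000000 = 0.00018731 s.
t_prop = 59900/300000000 = 0.000199667 s; RTT = 0.000399333 s.
Cycle = t_tx + RTT = 0.000586644 s.
Throughput = L / cycle = 10864 / 0.000586644 = 18.52 Mbps.

18.52 Mbps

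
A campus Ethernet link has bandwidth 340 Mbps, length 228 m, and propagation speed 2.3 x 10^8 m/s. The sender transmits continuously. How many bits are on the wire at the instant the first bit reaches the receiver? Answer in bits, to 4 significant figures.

Propagation delay = 228 / 2.3e+08 = 9.91304e-07 s.
BDP = R × t_prop = 340000000 × 9.91304e-07 = 337.043 bits.

337.0 bits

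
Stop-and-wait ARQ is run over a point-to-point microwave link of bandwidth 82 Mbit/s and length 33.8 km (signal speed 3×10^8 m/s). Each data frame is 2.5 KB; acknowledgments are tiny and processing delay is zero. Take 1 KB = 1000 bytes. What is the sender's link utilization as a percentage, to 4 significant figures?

t_tx = L/R = 20000/82000000 = 0.000243902 s.
t_prop = 33800/300000000 = 0.000112667 s; RTT = 0.000225333 s.
Cycle = t_tx + RTT = 0.000469236 s.
Utilization = t_tx / cycle = 0.000243902/0.000469236 = 51.98 %.

51.98 %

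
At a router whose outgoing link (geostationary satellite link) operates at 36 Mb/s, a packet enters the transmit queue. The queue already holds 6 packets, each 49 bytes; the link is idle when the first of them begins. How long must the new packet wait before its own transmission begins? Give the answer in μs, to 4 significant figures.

65.33 μs

Each queued packet: L/R = 392/36000000 = 10.8889 μs.
6 queued → 65.3333 μs.
Queuing delay = 65.33 μs.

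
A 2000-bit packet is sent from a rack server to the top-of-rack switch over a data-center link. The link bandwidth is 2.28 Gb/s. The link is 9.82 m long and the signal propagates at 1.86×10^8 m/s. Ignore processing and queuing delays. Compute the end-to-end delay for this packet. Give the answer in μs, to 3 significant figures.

Transmission delay = L/R = 2000 / 2280000000 = 0.877193 μs.
Propagation delay = d/s = 9.82 m / 186000000 m/s = 0.0527957 μs.
Total = 0.930 μs.

0.930 μs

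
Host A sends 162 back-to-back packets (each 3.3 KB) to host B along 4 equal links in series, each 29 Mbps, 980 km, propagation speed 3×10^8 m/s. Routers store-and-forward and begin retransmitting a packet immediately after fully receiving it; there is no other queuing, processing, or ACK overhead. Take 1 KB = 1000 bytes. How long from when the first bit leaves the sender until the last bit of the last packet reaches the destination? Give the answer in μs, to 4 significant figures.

Per-hop transmission t_tx = L/R = 26400/29000000 = 910.345 μs.
Per-hop propagation t_prop = 980000/300000000 = 3266.67 μs.
Pipeline fill: first packet needs 4·t_tx to clear all hops; remaining 161 packets each add one t_tx.
Total = (4+162-1)·t_tx + 4·t_prop = 165·910.345 + 4·3266.67 = 163300 μs.

163300 μs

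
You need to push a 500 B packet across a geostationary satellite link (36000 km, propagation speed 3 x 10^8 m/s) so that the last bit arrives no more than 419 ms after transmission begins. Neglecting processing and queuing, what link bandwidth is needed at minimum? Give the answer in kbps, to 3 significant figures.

L = 4000 bits.
Propagation delay = 36000000 / 300000000 = 120 ms.
Transmission budget = 419 − 120 = 299 ms.
R ≥ L / t_tx = 4000 bits / 0.299 s = 13.4 kbps.

13.4 kbps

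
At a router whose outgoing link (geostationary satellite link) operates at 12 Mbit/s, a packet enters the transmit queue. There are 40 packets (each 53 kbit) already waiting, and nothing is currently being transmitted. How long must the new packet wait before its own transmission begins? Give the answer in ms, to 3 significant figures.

177 ms

Each queued packet: L/R = 53000/12000000 = 4.41667 ms.
40 queued → 176.667 ms.
Queuing delay = 177 ms.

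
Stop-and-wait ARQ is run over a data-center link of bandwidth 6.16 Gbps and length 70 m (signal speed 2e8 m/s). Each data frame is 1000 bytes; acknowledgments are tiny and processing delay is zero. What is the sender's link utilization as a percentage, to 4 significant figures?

t_tx = L/R = 8000/6160000000 = 1.2987e-06 s.
t_prop = 70/200000000 = 3.5e-07 s; RTT = 7e-07 s.
Cycle = t_tx + RTT = 1.9987e-06 s.
Utilization = t_tx / cycle = 1.2987e-06/1.9987e-06 = 64.98 %.

64.98 %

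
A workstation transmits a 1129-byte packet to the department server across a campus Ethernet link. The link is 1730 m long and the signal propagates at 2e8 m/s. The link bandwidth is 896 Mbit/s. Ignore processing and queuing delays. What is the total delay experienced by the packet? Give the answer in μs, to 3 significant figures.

18.7 μs

L = 1129 × 8 = 9032 bits.
Transmission delay = L/R = 9032 / 896000000 = 10.0804 μs.
Propagation delay = d/s = 1730 m / 200000000 m/s = 8.65 μs.
Total = 18.7 μs.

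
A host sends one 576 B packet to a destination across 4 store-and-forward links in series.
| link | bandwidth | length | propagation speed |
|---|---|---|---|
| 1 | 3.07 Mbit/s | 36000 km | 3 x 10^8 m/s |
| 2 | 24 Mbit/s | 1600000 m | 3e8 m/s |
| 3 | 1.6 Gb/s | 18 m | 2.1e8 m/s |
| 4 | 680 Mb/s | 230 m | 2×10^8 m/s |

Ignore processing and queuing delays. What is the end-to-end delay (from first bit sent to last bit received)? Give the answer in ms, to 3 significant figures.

L = 576 × 8 = 4608 bits.
Transmission delays (L/R per hop): 1.50098, 0.192, 0.00288, 0.00677647 ms; sum = 1.70263 ms.
Propagation delays (d/s per hop): 120, 5.33333, 8.57143e-05, 0.00115 ms; sum = 125.335 ms.
End-to-end = 127 ms.

127 ms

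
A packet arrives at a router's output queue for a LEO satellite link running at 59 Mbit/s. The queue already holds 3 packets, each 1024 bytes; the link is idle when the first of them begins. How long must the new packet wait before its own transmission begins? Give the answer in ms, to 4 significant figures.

0.4165 ms

Each queued packet: L/R = 8192/59000000 = 0.138847 ms.
3 queued → 0.416542 ms.
Queuing delay = 0.4165 ms.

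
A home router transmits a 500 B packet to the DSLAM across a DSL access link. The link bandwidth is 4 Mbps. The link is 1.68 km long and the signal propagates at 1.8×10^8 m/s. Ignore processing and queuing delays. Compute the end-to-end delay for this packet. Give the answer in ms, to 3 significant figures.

L = 500 × 8 = 4000 bits.
Transmission delay = L/R = 4000 / 4000000 = 1 ms.
Propagation delay = d/s = 1680 m / 180000000 m/s = 0.00933333 ms.
Total = 1.01 ms.

1.01 ms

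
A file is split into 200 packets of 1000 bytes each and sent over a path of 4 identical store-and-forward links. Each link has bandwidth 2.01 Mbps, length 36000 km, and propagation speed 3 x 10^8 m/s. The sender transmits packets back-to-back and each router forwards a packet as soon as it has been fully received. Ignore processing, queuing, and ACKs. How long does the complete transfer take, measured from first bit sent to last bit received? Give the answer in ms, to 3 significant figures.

Per-hop transmission t_tx = L/R = 8000/2.01e+06 = 3.9801 ms.
Per-hop propagation t_prop = 36000000/300000000 = 120 ms.
Pipeline fill: first packet needs 4·t_tx to clear all hops; remaining 199 packets each add one t_tx.
Total = (4+200-1)·t_tx + 4·t_prop = 203·3.9801 + 4·120 = 1290 ms.

1290 ms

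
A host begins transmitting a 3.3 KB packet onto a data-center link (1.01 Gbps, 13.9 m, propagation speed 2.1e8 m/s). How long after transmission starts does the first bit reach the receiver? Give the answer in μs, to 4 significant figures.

First bit experiences only propagation delay: d/s = 13.9/210000000 = 0.06619 μs.

0.06619 μs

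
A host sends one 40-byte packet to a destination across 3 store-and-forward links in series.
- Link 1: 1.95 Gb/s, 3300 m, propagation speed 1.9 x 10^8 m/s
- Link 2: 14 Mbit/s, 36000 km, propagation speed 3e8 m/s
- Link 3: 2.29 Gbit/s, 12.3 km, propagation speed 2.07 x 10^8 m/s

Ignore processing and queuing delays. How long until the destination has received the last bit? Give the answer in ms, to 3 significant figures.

120 ms

L = 40 × 8 = 320 bits.
Transmission delays (L/R per hop): 0.000164103, 0.0228571, 0.000139738 ms; sum = 0.023161 ms.
Propagation delays (d/s per hop): 0.0173684, 120, 0.0594203 ms; sum = 120.077 ms.
End-to-end = 120 ms.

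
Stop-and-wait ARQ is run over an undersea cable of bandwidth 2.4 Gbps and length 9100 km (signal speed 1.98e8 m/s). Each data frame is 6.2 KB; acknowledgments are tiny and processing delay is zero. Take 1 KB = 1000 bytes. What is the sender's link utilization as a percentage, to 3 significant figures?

t_tx = L/R = 49600/2400000000 = 2.06667e-05 s.
t_prop = 9100000/198000000 = 0.0459596 s; RTT = 0.0919192 s.
Cycle = t_tx + RTT = 0.0919399 s.
Utilization = t_tx / cycle = 2.06667e-05/0.0919399 = 0.0225 %.

0.0225 %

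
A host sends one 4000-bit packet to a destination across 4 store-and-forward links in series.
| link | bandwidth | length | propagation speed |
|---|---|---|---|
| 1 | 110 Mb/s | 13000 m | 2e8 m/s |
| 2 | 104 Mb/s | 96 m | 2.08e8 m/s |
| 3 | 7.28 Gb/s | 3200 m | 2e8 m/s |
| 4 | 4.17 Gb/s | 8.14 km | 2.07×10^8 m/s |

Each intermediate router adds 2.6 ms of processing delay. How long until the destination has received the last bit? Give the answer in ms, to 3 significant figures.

8.00 ms

Transmission delays (L/R per hop): 0.0363636, 0.0384615, 0.000549451, 0.000959233 ms; sum = 0.0763339 ms.
Propagation delays (d/s per hop): 0.065, 0.000461538, 0.016, 0.0393237 ms; sum = 0.120785 ms.
Processing at 3 router(s): 3 × 2.6 ms = 7.8 ms.
End-to-end = 8.00 ms.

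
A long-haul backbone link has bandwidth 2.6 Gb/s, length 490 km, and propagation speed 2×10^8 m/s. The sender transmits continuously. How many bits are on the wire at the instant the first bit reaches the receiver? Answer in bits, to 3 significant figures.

6370000 bits

Propagation delay = 490000 / 200000000 = 0.00245 s.
BDP = R × t_prop = 2600000000 × 0.00245 = 6370000 bits.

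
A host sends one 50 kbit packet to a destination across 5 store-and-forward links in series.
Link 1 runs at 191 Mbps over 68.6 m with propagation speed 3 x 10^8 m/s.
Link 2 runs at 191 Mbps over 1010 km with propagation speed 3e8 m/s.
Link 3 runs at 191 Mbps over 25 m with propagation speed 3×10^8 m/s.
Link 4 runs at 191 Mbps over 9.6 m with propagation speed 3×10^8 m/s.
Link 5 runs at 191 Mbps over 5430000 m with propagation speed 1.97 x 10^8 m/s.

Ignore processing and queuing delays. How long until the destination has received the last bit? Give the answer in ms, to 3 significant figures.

L = 50000 bits.
Transmission delay per hop = L/R = 50000/191000000 = 0.26178 ms; 5 hops → 1.3089 ms.
Propagation delays (d/s per hop): 0.000228667, 3.36667, 8.33333e-05, 3.2e-05, 27.5635 ms; sum = 30.9305 ms.
End-to-end = 32.2 ms.

32.2 ms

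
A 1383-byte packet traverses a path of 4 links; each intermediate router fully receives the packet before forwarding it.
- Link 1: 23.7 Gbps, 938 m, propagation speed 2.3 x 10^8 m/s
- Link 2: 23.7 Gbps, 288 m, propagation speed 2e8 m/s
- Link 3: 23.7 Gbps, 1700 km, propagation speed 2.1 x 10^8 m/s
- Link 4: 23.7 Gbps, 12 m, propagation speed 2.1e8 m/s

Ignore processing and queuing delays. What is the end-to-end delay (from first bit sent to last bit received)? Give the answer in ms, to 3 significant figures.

8.10 ms

L = 1383 × 8 = 11064 bits.
Transmission delay per hop = L/R = 11064/23700000000 = 0.000466835 ms; 4 hops → 0.00186734 ms.
Propagation delays (d/s per hop): 0.00407826, 0.00144, 8.09524, 5.71429e-05 ms; sum = 8.10081 ms.
End-to-end = 8.10 ms.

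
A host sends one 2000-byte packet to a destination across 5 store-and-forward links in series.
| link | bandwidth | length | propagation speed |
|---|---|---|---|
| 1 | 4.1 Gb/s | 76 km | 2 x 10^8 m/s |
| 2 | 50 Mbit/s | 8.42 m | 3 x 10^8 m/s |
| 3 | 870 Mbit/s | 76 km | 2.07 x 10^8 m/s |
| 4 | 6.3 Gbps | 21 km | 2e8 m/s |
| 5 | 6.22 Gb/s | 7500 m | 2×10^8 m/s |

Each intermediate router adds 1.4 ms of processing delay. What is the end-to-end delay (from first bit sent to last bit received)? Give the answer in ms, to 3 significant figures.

L = 2000 × 8 = 16000 bits.
Transmission delays (L/R per hop): 0.00390244, 0.32, 0.0183908, 0.00253968, 0.00257235 ms; sum = 0.347405 ms.
Propagation delays (d/s per hop): 0.38, 2.80667e-05, 0.36715, 0.105, 0.0375 ms; sum = 0.889678 ms.
Processing at 4 router(s): 4 × 1.4 ms = 5.6 ms.
End-to-end = 6.84 ms.

6.84 ms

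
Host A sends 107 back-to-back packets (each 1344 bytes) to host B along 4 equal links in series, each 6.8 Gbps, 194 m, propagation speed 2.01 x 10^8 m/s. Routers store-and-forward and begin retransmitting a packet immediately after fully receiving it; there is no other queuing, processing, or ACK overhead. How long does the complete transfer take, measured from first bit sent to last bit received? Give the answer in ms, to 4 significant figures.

Per-hop transmission t_tx = L/R = 10752/6800000000 = 0.00158118 ms.
Per-hop propagation t_prop = 194/2.01e+08 = 0.000965174 ms.
Pipeline fill: first packet needs 4·t_tx to clear all hops; remaining 106 packets each add one t_tx.
Total = (4+107-1)·t_tx + 4·t_prop = 110·0.00158118 + 4·0.000965174 = 0.1778 ms.

0.1778 ms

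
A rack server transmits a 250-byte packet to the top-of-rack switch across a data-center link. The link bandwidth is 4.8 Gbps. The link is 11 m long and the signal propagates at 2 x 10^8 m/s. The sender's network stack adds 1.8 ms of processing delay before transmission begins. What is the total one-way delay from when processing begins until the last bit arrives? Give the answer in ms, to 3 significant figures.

1.80 ms

L = 250 × 8 = 2000 bits.
Transmission delay = L/R = 2000 / 4800000000 = 0.000416667 ms.
Propagation delay = d/s = 11 m / 200000000 m/s = 5.5e-05 ms.
Plus processing delay 1.8 ms = 1.8 ms.
Total = 1.80 ms.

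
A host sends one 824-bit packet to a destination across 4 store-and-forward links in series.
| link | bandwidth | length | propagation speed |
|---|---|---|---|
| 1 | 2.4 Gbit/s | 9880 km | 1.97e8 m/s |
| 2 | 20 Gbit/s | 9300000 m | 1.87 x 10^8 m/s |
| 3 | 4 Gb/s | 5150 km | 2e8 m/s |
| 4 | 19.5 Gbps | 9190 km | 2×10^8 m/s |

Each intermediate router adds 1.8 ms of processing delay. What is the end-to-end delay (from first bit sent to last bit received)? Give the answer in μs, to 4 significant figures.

177000 μs

Transmission delays (L/R per hop): 0.343333, 0.0412, 0.206, 0.0422564 μs; sum = 0.63279 μs.
Propagation delays (d/s per hop): 50152.3, 49732.6, 25750, 45950 μs; sum = 171585 μs.
Processing at 3 router(s): 3 × 1.8 ms = 5400 μs.
End-to-end = 177000 μs.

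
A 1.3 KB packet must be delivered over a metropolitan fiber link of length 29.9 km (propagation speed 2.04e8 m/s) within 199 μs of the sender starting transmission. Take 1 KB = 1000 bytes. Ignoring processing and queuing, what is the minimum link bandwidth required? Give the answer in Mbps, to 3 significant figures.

L = 10400 bits.
Propagation delay = 29900 / 204000000 = 146.569 μs.
Transmission budget = 199 − 146.569 = 52.4314 μs.
R ≥ L / t_tx = 10400 bits / 5.24314e-05 s = 198 Mbps.

198 Mbps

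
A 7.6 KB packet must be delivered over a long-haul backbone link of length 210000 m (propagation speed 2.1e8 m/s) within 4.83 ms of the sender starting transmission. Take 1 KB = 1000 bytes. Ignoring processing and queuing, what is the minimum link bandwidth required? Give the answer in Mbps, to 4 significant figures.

L = 60800 bits.
Propagation delay = 210000 / 210000000 = 1 ms.
Transmission budget = 4.83 − 1 = 3.83 ms.
R ≥ L / t_tx = 60800 bits / 0.00383 s = 15.87 Mbps.

15.87 Mbps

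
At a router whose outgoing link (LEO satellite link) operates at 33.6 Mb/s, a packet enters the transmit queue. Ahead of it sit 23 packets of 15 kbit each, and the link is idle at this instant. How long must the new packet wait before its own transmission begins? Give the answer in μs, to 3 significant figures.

Each queued packet: L/R = 15000/33600000 = 446.429 μs.
23 queued → 10267.9 μs.
Queuing delay = 10300 μs.

10300 μs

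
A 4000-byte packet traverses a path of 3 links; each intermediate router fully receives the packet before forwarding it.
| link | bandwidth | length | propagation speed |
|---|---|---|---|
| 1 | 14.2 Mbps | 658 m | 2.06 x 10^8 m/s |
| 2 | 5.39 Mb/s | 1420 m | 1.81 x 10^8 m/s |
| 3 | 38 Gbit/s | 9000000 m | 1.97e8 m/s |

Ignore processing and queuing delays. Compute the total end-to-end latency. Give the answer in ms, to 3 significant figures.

53.9 ms

L = 4000 × 8 = 32000 bits.
Transmission delays (L/R per hop): 2.25352, 5.93692, 0.000842105 ms; sum = 8.19128 ms.
Propagation delays (d/s per hop): 0.00319417, 0.0078453, 45.6853 ms; sum = 45.6963 ms.
End-to-end = 53.9 ms.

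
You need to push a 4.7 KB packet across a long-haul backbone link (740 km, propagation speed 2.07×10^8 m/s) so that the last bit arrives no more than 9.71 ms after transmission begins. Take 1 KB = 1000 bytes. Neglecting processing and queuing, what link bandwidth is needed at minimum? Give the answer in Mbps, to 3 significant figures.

L = 37600 bits.
Propagation delay = 740000 / 2.07e+08 = 3.57488 ms.
Transmission budget = 9.71 − 3.57488 = 6.13512 ms.
R ≥ L / t_tx = 37600 bits / 0.00613512 s = 6.13 Mbps.

6.13 Mbps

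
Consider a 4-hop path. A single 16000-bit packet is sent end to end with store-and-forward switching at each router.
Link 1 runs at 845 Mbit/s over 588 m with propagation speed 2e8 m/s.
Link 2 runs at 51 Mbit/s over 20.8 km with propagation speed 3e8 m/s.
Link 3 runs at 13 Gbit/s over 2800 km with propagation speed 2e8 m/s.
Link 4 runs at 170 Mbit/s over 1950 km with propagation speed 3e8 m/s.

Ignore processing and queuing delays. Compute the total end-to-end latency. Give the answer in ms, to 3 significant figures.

Transmission delays (L/R per hop): 0.0189349, 0.313725, 0.00123077, 0.0941176 ms; sum = 0.428009 ms.
Propagation delays (d/s per hop): 0.00294, 0.0693333, 14, 6.5 ms; sum = 20.5723 ms.
End-to-end = 21.0 ms.

21.0 ms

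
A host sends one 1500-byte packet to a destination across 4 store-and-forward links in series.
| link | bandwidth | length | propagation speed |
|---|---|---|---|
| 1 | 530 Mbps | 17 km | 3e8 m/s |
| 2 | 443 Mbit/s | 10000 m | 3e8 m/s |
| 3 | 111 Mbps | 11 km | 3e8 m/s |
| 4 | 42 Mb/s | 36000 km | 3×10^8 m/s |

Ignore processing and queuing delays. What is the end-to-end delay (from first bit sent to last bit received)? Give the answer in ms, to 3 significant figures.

121 ms

L = 1500 × 8 = 12000 bits.
Transmission delays (L/R per hop): 0.0226415, 0.027088, 0.108108, 0.285714 ms; sum = 0.443552 ms.
Propagation delays (d/s per hop): 0.0566667, 0.0333333, 0.0366667, 120 ms; sum = 120.127 ms.
End-to-end = 121 ms.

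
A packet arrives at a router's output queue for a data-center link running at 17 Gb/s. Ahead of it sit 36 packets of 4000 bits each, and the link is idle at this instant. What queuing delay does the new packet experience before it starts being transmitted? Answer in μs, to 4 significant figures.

Each queued packet: L/R = 4000/17000000000 = 0.235294 μs.
36 queued → 8.47059 μs.
Queuing delay = 8.471 μs.

8.471 μs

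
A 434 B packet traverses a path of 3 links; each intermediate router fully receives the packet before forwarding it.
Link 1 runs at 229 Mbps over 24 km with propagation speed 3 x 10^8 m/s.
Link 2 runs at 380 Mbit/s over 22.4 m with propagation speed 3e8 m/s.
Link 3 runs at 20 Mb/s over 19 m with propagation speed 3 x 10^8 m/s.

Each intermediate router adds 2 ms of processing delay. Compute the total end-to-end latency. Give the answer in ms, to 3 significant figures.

4.28 ms

L = 434 × 8 = 3472 bits.
Transmission delays (L/R per hop): 0.0151616, 0.00913684, 0.1736 ms; sum = 0.197898 ms.
Propagation delays (d/s per hop): 0.08, 7.46667e-05, 6.33333e-05 ms; sum = 0.080138 ms.
Processing at 2 router(s): 2 × 2 ms = 4 ms.
End-to-end = 4.28 ms.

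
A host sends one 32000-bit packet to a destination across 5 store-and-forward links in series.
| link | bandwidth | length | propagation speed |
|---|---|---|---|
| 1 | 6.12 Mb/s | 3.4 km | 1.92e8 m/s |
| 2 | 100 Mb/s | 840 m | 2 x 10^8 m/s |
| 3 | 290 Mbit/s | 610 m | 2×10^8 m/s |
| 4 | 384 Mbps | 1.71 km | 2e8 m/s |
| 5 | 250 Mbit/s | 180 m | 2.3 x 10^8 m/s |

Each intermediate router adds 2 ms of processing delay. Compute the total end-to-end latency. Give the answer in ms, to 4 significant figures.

Transmission delays (L/R per hop): 5.22876, 0.32, 0.110345, 0.0833333, 0.128 ms; sum = 5.87044 ms.
Propagation delays (d/s per hop): 0.0177083, 0.0042, 0.00305, 0.00855, 0.000782609 ms; sum = 0.0342909 ms.
Processing at 4 router(s): 4 × 2 ms = 8 ms.
End-to-end = 13.90 ms.

13.90 ms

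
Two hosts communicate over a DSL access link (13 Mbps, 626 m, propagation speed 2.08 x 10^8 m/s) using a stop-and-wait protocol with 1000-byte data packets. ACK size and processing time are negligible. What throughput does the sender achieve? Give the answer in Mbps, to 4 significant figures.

12.87 Mbps

t_tx = L/R = 8000/13000000 = 0.000615385 s.
t_prop = 626/208000000 = 3.00962e-06 s; RTT = 6.01923e-06 s.
Cycle = t_tx + RTT = 0.000621404 s.
Throughput = L / cycle = 8000 / 0.000621404 = 12.87 Mbps.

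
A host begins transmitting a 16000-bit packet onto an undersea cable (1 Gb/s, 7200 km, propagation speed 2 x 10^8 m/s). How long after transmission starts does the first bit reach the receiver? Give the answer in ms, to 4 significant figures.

36.00 ms

First bit experiences only propagation delay: d/s = 7200000/200000000 = 36.00 ms.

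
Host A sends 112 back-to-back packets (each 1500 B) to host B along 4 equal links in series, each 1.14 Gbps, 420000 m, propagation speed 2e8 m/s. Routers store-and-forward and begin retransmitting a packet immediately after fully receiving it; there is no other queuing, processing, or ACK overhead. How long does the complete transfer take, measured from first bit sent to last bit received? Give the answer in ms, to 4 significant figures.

9.611 ms

Per-hop transmission t_tx = L/R = 12000/1140000000 = 0.0105263 ms.
Per-hop propagation t_prop = 420000/200000000 = 2.1 ms.
Pipeline fill: first packet needs 4·t_tx to clear all hops; remaining 111 packets each add one t_tx.
Total = (4+112-1)·t_tx + 4·t_prop = 115·0.0105263 + 4·2.1 = 9.611 ms.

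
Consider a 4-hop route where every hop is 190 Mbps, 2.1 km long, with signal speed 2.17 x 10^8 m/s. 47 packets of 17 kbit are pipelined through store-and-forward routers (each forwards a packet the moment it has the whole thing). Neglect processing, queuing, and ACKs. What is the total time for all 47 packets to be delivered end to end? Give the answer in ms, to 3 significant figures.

Per-hop transmission t_tx = L/R = 17000/190000000 = 0.0894737 ms.
Per-hop propagation t_prop = 2100/217000000 = 0.00967742 ms.
Pipeline fill: first packet needs 4·t_tx to clear all hops; remaining 46 packets each add one t_tx.
Total = (4+47-1)·t_tx + 4·t_prop = 50·0.0894737 + 4·0.00967742 = 4.51 ms.

4.51 ms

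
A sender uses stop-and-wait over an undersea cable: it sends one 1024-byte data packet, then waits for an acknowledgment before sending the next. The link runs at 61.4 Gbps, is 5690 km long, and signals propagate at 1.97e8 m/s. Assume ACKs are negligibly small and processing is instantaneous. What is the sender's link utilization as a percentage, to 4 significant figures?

0.0002310 %

t_tx = L/R = 8192/61400000000 = 1.3342e-07 s.
t_prop = 5690000/197000000 = 0.0288832 s; RTT = 0.0577665 s.
Cycle = t_tx + RTT = 0.0577666 s.
Utilization = t_tx / cycle = 1.3342e-07/0.0577666 = 0.0002310 %.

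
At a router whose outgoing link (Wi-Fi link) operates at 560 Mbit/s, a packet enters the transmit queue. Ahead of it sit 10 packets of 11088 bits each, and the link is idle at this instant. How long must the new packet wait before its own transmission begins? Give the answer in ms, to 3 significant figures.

Each queued packet: L/R = 11088/560000000 = 0.0198 ms.
10 queued → 0.198 ms.
Queuing delay = 0.198 ms.

0.198 ms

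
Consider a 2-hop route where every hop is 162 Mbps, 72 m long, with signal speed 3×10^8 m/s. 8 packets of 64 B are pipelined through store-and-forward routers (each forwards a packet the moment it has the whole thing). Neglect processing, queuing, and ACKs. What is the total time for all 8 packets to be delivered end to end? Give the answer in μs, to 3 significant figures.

28.9 μs

Per-hop transmission t_tx = L/R = 512/162000000 = 3.16049 μs.
Per-hop propagation t_prop = 72/300000000 = 0.24 μs.
Pipeline fill: first packet needs 2·t_tx to clear all hops; remaining 7 packets each add one t_tx.
Total = (2+8-1)·t_tx + 2·t_prop = 9·3.16049 + 2·0.24 = 28.9 μs.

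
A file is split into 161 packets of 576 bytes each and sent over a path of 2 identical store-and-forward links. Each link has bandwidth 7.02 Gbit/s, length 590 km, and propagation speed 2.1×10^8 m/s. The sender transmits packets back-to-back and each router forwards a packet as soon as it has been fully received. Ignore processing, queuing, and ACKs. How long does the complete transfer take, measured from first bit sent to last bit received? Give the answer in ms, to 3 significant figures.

Per-hop transmission t_tx = L/R = 4608/7020000000 = 0.00065641 ms.
Per-hop propagation t_prop = 590000/210000000 = 2.80952 ms.
Pipeline fill: first packet needs 2·t_tx to clear all hops; remaining 160 packets each add one t_tx.
Total = (2+161-1)·t_tx + 2·t_prop = 162·0.00065641 + 2·2.80952 = 5.73 ms.

5.73 ms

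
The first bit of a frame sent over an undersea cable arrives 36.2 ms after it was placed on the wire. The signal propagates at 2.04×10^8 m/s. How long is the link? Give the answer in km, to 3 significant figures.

d = s × t_prop = 204000000 × 0.0362 = 7380 km.

7380 km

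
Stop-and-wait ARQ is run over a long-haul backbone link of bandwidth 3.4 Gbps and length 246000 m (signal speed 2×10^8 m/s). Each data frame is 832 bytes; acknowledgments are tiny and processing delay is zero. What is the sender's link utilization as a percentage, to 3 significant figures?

t_tx = L/R = 6656/3400000000 = 1.95765e-06 s.
t_prop = 246000/200000000 = 0.00123 s; RTT = 0.00246 s.
Cycle = t_tx + RTT = 0.00246196 s.
Utilization = t_tx / cycle = 1.95765e-06/0.00246196 = 0.0795 %.

0.0795 %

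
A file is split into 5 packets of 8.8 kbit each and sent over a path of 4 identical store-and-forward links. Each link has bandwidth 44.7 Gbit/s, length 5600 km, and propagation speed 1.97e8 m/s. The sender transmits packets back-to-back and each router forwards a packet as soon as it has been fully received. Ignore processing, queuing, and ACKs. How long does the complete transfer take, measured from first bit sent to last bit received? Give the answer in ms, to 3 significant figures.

Per-hop transmission t_tx = L/R = 8800/44700000000 = 0.000196868 ms.
Per-hop propagation t_prop = 5600000/197000000 = 28.4264 ms.
Pipeline fill: first packet needs 4·t_tx to clear all hops; remaining 4 packets each add one t_tx.
Total = (4+5-1)·t_tx + 4·t_prop = 8·0.000196868 + 4·28.4264 = 114 ms.

114 ms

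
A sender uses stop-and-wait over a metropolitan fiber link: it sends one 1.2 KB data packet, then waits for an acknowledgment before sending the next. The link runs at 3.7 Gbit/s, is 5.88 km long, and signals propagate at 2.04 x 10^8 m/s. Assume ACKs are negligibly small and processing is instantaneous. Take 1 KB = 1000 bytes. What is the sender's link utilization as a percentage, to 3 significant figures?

t_tx = L/R = 9600/3700000000 = 2.59459e-06 s.
t_prop = 5880/204000000 = 2.88235e-05 s; RTT = 5.76471e-05 s.
Cycle = t_tx + RTT = 6.02417e-05 s.
Utilization = t_tx / cycle = 2.59459e-06/6.02417e-05 = 4.31 %.

4.31 %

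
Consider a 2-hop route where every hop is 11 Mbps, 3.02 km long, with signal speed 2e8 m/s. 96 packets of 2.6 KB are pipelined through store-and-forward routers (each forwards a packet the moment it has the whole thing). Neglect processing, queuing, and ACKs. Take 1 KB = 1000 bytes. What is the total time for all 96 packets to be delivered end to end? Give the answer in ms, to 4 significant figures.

Per-hop transmission t_tx = L/R = 20800/11000000 = 1.89091 ms.
Per-hop propagation t_prop = 3020/200000000 = 0.0151 ms.
Pipeline fill: first packet needs 2·t_tx to clear all hops; remaining 95 packets each add one t_tx.
Total = (2+96-1)·t_tx + 2·t_prop = 97·1.89091 + 2·0.0151 = 183.4 ms.

183.4 ms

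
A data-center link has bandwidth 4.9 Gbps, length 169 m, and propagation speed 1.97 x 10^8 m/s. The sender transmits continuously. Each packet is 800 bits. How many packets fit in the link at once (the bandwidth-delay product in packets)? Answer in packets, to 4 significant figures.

5.254 packets

Propagation delay = 169 / 197000000 = 8.57868e-07 s.
BDP = R × t_prop = 4900000000 × 8.57868e-07 = 4203.55 bits.
In packets of 800 bits: 5.254 packets.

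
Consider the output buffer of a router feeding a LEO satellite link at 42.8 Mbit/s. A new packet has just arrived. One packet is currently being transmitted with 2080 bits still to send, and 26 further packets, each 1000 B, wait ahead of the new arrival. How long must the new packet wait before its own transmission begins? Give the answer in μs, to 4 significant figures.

4908 μs

Each queued packet: L/R = 8000/42800000 = 186.916 μs.
26 queued → 4859.81 μs.
Plus remaining 2080 bits of current packet: 48.5981 μs.
Queuing delay = 4908 μs.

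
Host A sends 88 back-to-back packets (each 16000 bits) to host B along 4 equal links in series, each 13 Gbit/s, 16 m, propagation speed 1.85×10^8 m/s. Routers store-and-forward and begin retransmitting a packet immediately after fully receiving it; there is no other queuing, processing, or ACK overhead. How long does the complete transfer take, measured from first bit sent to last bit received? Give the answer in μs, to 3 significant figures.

Per-hop transmission t_tx = L/R = 16000/13000000000 = 1.23077 μs.
Per-hop propagation t_prop = 16/185000000 = 0.0864865 μs.
Pipeline fill: first packet needs 4·t_tx to clear all hops; remaining 87 packets each add one t_tx.
Total = (4+88-1)·t_tx + 4·t_prop = 91·1.23077 + 4·0.0864865 = 112 μs.

112 μs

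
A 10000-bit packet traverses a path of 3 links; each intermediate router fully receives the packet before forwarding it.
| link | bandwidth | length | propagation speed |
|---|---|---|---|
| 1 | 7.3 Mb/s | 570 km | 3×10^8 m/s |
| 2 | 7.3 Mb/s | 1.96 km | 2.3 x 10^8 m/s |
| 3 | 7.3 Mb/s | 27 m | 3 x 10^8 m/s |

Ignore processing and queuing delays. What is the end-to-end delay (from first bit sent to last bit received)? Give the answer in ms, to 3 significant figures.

6.02 ms

Transmission delay per hop = L/R = 10000/7300000 = 1.36986 ms; 3 hops → 4.10959 ms.
Propagation delays (d/s per hop): 1.9, 0.00852174, 9e-05 ms; sum = 1.90861 ms.
End-to-end = 6.02 ms.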